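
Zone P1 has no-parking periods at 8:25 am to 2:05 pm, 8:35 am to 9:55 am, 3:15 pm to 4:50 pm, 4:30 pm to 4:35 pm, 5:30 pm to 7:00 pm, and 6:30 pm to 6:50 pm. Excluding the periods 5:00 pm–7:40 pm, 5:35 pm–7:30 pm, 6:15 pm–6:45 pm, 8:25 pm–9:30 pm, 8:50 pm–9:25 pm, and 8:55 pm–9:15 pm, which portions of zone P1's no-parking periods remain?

8:25 am–2:05 pm, 3:15 pm–4:50 pm

A, merged: 8:25 am–2:05 pm, 3:15 pm–4:50 pm, 5:30 pm–7:00 pm.
B, merged: 5:00 pm–7:40 pm, 8:25 pm–9:30 pm.
8:25 am–2:05 pm: no B overlap → unchanged.
3:15 pm–4:50 pm: no B overlap → unchanged.
5:30 pm–7:00 pm: fully covered by B → removed.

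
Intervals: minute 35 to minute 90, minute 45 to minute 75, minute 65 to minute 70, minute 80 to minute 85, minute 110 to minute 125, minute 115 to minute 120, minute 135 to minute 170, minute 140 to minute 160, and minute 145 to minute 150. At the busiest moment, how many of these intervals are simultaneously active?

Walk the sorted start/end points keeping a running depth.
The depth first hits 3 at minute 65.

3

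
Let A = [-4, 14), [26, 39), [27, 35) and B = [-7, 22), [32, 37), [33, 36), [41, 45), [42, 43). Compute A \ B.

Merge the first list: [-4, 14), [26, 39).
Merge the second list: [-7, 22), [32, 37), [41, 45).
[-4, 14): entirely removed.
[26, 39) \ B = [26, 32), [37, 39).

[26, 32) ∪ [37, 39)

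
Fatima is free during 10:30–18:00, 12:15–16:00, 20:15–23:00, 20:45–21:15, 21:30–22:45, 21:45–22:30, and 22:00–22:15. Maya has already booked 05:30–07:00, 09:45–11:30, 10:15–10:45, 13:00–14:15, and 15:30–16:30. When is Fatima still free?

11:30–13:00, 14:15–15:30, 16:30–18:00, 20:15–23:00

First set merges to 10:30–18:00, 20:15–23:00.
Second set merges to 05:30–07:00, 09:45–11:30, 13:00–14:15, 15:30–16:30.
10:30–18:00 with B removed leaves 11:30–13:00, 14:15–15:30, 16:30–18:00.
20:15–23:00 is untouched.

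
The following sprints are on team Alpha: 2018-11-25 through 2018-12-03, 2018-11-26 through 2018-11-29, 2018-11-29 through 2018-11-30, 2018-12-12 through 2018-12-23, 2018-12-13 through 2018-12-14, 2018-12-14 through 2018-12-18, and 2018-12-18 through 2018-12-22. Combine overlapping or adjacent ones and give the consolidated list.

2018-11-25 through 2018-12-03, 2018-12-12 through 2018-12-23

2018-11-26 through 2018-11-29 overlaps/touches 2018-11-25 through 2018-12-03 → extend to 2018-11-25 through 2018-12-03.
2018-11-29 through 2018-11-30 overlaps/touches 2018-11-25 through 2018-12-03 → extend to 2018-11-25 through 2018-12-03.
2018-12-12 through 2018-12-23 is disjoint → start new block.
2018-12-13 through 2018-12-14 overlaps/touches 2018-12-12 through 2018-12-23 → extend to 2018-12-12 through 2018-12-23.
2018-12-14 through 2018-12-18 overlaps/touches 2018-12-12 through 2018-12-23 → extend to 2018-12-12 through 2018-12-23.
2018-12-18 through 2018-12-22 overlaps/touches 2018-12-12 through 2018-12-23 → extend to 2018-12-12 through 2018-12-23.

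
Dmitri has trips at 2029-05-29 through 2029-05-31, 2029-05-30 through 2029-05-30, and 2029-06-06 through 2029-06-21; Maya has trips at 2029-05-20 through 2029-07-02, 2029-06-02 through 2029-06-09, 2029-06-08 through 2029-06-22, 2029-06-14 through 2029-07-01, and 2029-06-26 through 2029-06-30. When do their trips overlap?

2029-05-29 through 2029-05-31, 2029-06-06 through 2029-06-21

A, merged: 2029-05-29 through 2029-05-31, 2029-06-06 through 2029-06-21.
B, merged: 2029-05-20 through 2029-07-02.
2029-05-29 through 2029-05-31 overlaps B on 2029-05-29 through 2029-05-31.
2029-06-06 through 2029-06-21 overlaps B on 2029-06-06 through 2029-06-21.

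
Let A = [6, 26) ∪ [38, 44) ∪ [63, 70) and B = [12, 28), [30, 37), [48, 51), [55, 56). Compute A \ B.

[6, 12) ∪ [38, 44) ∪ [63, 70)

[6, 26) \ B = [6, 12).
[38, 44): nothing removed.
[63, 70): nothing removed.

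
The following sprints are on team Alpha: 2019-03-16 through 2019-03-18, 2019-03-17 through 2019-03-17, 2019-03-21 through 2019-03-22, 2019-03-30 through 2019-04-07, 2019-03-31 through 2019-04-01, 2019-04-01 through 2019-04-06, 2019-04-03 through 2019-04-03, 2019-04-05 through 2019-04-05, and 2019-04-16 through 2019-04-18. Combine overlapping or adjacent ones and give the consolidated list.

2019-03-17 through 2019-03-17 overlaps/touches 2019-03-16 through 2019-03-18 → extend to 2019-03-16 through 2019-03-18.
2019-03-21 through 2019-03-22 is disjoint → start new block.
2019-03-30 through 2019-04-07 is disjoint → start new block.
2019-03-31 through 2019-04-01 overlaps/touches 2019-03-30 through 2019-04-07 → extend to 2019-03-30 through 2019-04-07.
2019-04-01 through 2019-04-06 overlaps/touches 2019-03-30 through 2019-04-07 → extend to 2019-03-30 through 2019-04-07.
2019-04-03 through 2019-04-03 overlaps/touches 2019-03-30 through 2019-04-07 → extend to 2019-03-30 through 2019-04-07.
2019-04-05 through 2019-04-05 overlaps/touches 2019-03-30 through 2019-04-07 → extend to 2019-03-30 through 2019-04-07.
2019-04-16 through 2019-04-18 is disjoint → start new block.

2019-03-16 through 2019-03-18, 2019-03-21 through 2019-03-22, 2019-03-30 through 2019-04-07, 2019-04-16 through 2019-04-18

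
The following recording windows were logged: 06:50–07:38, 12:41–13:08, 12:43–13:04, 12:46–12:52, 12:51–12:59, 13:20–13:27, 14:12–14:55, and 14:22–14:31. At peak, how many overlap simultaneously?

Sweep endpoints in order; track running count of active intervals.
Peak of 4 reached at 12:51.

4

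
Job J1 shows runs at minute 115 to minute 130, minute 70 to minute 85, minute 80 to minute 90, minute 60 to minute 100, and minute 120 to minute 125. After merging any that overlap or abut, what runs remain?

Sort by start: minute 60 to minute 100, minute 70 to minute 85, minute 80 to minute 90, minute 115 to minute 130, minute 120 to minute 125.
minute 70 to minute 85 overlaps/touches minute 60 to minute 100 → extend to minute 60 to minute 100.
minute 80 to minute 90 overlaps/touches minute 60 to minute 100 → extend to minute 60 to minute 100.
minute 115 to minute 130 is disjoint → start new block.
minute 120 to minute 125 overlaps/touches minute 115 to minute 130 → extend to minute 115 to minute 130.

minute 60 to minute 100, minute 115 to minute 130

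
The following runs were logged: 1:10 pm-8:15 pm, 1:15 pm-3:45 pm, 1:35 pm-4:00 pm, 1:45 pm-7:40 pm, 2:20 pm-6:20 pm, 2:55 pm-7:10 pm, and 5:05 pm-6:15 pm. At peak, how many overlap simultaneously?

6

Walk the sorted start/end points keeping a running depth.
The depth first hits 6 at 2:55 pm.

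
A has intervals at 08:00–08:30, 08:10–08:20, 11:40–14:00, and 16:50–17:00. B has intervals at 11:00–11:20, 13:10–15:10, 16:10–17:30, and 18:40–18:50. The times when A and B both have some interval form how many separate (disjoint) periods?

2

Merge the first list: 08:00–08:30, 11:40–14:00, 16:50–17:00.
A ∩ B = 13:10–14:00, 16:50–17:00.
That is 2 disjoint pieces.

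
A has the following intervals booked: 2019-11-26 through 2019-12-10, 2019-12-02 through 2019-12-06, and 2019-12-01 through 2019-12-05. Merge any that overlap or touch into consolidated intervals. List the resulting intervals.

2019-11-26 through 2019-12-10

Sort by start: 2019-11-26 through 2019-12-10, 2019-12-01 through 2019-12-05, 2019-12-02 through 2019-12-06.
2019-12-01 through 2019-12-05 overlaps/touches 2019-11-26 through 2019-12-10 → extend to 2019-11-26 through 2019-12-10.
2019-12-02 through 2019-12-06 overlaps/touches 2019-11-26 through 2019-12-10 → extend to 2019-11-26 through 2019-12-10.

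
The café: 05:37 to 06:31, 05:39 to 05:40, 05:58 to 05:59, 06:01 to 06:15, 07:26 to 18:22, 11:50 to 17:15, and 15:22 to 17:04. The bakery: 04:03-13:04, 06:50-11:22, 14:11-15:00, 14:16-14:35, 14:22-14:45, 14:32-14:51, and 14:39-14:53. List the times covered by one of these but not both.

Merge the first list: 05:37–06:31, 07:26–18:22.
Merge the second list: 04:03–13:04, 14:11–15:00.
A \ B = 13:04–14:11, 15:00–18:22.
B \ A = 04:03–05:37, 06:31–07:26.
Union of the two gives the symmetric difference.

04:03–05:37, 06:31–07:26, 13:04–14:11, 15:00–18:22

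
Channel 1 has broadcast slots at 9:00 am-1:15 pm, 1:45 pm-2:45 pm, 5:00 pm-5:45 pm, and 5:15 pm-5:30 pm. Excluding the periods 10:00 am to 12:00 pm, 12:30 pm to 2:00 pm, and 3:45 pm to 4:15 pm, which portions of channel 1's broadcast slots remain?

9:00 am–10:00 am, 12:00 pm–12:30 pm, 2:00 pm–2:45 pm, 5:00 pm–5:45 pm

First set merges to 9:00 am–1:15 pm, 1:45 pm–2:45 pm, 5:00 pm–5:45 pm.
9:00 am–1:15 pm \ B = 9:00 am–10:00 am, 12:00 pm–12:30 pm.
1:45 pm–2:45 pm \ B = 2:00 pm–2:45 pm.
5:00 pm–5:45 pm: nothing removed.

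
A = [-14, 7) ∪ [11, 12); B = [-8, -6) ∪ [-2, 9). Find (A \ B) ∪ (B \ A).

Only in the first: [-14, -8), [-6, -2), [11, 12).
Only in the second: [7, 9).
Together these are the periods covered by exactly one.

[-14, -8) ∪ [-6, -2) ∪ [7, 9) ∪ [11, 12)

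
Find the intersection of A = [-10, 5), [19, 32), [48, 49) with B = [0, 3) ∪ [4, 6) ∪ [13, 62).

[0, 3) ∪ [4, 5) ∪ [19, 32) ∪ [48, 49)

[-10, 5) meets the second set on [0, 3), [4, 5).
[19, 32) meets the second set on [19, 32).
[48, 49) meets the second set on [48, 49).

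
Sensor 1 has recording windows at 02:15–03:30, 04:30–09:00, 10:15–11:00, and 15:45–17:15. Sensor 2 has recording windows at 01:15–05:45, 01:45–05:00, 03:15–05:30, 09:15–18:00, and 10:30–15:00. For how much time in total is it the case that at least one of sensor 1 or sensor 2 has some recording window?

B, merged: 01:15–05:45, 09:15–18:00.
A ∪ B = 01:15–09:00, 09:15–18:00.
Total: 7 h 45 min + 8 h 45 min = 16 h 30 min.

16 h 30 min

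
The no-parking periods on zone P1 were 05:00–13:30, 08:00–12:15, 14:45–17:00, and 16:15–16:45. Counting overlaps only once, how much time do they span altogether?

Merged: 05:00–13:30, 14:45–17:00.
Lengths: 8 h 30 min + 2 h 15 min = 10 h 45 min.

10 h 45 min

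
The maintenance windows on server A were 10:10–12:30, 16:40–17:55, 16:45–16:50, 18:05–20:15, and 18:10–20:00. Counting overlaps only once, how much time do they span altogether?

5 h 45 min

Merged: 10:10-12:30, 16:40-17:55, 18:05-20:15.
Lengths: 2 h 20 min + 1 h 15 min + 2 h 10 min = 5 h 45 min.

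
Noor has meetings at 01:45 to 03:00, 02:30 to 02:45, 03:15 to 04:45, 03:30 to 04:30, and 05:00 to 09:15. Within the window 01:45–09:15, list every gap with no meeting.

Covered (merged): 01:45–03:00, 03:15–04:45, 05:00–09:15.
Gaps within 01:45–09:15: 03:00–03:15, 04:45–05:00.

03:00–03:15, 04:45–05:00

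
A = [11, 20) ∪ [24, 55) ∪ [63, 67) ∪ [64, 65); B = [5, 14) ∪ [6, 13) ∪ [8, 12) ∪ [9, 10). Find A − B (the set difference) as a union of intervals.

Merge the first list: [11, 20), [24, 55), [63, 67).
Merge the second list: [5, 14).
[11, 20) with B removed leaves [14, 20).
[24, 55) is untouched.
[63, 67) is untouched.

[14, 20) ∪ [24, 55) ∪ [63, 67)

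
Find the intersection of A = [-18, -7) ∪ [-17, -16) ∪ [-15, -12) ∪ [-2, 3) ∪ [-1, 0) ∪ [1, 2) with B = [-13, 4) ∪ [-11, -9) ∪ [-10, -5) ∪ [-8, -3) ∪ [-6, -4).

A, merged: [-18, -7), [-2, 3).
B, merged: [-13, 4).
[-18, -7) meets the second set on [-13, -7).
[-2, 3) meets the second set on [-2, 3).

[-13, -7) ∪ [-2, 3)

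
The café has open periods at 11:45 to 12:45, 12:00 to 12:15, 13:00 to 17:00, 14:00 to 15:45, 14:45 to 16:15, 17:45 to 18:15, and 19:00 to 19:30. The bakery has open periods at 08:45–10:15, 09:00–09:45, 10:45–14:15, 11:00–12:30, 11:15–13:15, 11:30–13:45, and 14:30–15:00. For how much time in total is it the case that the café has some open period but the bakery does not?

3 h 15 min

Merge the first list: 11:45–12:45, 13:00–17:00, 17:45–18:15, 19:00–19:30.
Merge the second list: 08:45–10:15, 10:45–14:15, 14:30–15:00.
A \ B = 14:15–14:30, 15:00–17:00, 17:45–18:15, 19:00–19:30.
Total: 15 min + 2 h + 30 min + 30 min = 3 h 15 min.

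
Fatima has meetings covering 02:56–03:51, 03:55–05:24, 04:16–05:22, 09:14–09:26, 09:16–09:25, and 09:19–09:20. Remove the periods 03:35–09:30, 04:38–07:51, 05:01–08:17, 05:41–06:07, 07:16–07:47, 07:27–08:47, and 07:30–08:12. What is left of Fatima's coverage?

02:56-03:35

First set merges to 02:56-03:51, 03:55-05:24, 09:14-09:26.
Second set merges to 03:35-09:30.
02:56-03:51 \ B = 02:56-03:35.
03:55-05:24: entirely removed.
09:14-09:26: entirely removed.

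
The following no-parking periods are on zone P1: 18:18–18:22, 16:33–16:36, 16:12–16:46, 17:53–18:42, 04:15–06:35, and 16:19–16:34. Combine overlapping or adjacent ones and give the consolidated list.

04:15–06:35, 16:12–16:46, 17:53–18:42

Sort by start: 04:15–06:35, 16:12–16:46, 16:19–16:34, 16:33–16:36, 17:53–18:42, 18:18–18:22.
16:12–16:46 is disjoint → start new block.
16:19–16:34 overlaps/touches 16:12–16:46 → extend to 16:12–16:46.
16:33–16:36 overlaps/touches 16:12–16:46 → extend to 16:12–16:46.
17:53–18:42 is disjoint → start new block.
18:18–18:22 overlaps/touches 17:53–18:42 → extend to 17:53–18:42.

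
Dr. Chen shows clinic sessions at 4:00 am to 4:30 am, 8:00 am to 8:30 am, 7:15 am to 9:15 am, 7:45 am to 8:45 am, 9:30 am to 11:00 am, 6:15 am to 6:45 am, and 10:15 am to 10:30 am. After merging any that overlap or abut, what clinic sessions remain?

4:00 am-4:30 am, 6:15 am-6:45 am, 7:15 am-9:15 am, 9:30 am-11:00 am

Sort by start: 4:00 am-4:30 am, 6:15 am-6:45 am, 7:15 am-9:15 am, 7:45 am-8:45 am, 8:00 am-8:30 am, 9:30 am-11:00 am, 10:15 am-10:30 am.
6:15 am-6:45 am is disjoint → start new block.
7:15 am-9:15 am is disjoint → start new block.
7:45 am-8:45 am overlaps/touches 7:15 am-9:15 am → extend to 7:15 am-9:15 am.
8:00 am-8:30 am overlaps/touches 7:15 am-9:15 am → extend to 7:15 am-9:15 am.
9:30 am-11:00 am is disjoint → start new block.
10:15 am-10:30 am overlaps/touches 9:30 am-11:00 am → extend to 9:30 am-11:00 am.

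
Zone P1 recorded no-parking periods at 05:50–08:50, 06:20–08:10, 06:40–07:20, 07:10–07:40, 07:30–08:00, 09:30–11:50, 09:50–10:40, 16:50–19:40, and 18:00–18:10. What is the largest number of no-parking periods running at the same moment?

4

Walk the sorted start/end points keeping a running depth.
The depth first hits 4 at 07:10.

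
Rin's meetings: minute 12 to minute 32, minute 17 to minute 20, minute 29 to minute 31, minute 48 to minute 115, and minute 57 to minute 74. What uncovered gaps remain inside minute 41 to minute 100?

minute 41 to minute 48

The merged coverage is minute 12 to minute 32, minute 48 to minute 115.
Complement within minute 41 to minute 100: minute 41 to minute 48.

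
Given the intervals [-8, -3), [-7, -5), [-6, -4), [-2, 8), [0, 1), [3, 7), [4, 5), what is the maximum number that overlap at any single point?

Walk the sorted start/end points keeping a running depth.
The depth first hits 3 at -6.

3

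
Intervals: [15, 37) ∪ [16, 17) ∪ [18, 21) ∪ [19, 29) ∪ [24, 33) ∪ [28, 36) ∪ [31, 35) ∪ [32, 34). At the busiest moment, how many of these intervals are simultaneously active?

Walk the sorted start/end points keeping a running depth.
The depth first hits 5 at 32.

5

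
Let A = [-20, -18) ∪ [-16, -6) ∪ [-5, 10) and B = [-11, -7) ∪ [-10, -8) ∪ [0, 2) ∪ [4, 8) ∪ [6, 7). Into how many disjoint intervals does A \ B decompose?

6

Merge the second list: [-11, -7), [0, 2), [4, 8).
A \ B = [-20, -18), [-16, -11), [-7, -6), [-5, 0), [2, 4), [8, 10).
That is 6 disjoint pieces.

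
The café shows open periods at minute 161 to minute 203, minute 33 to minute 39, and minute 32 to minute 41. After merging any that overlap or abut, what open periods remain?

Sort by start: minute 32 to minute 41, minute 33 to minute 39, minute 161 to minute 203.
minute 33 to minute 39 overlaps/touches minute 32 to minute 41 → extend to minute 32 to minute 41.
minute 161 to minute 203 is disjoint → start new block.

minute 32 to minute 41, minute 161 to minute 203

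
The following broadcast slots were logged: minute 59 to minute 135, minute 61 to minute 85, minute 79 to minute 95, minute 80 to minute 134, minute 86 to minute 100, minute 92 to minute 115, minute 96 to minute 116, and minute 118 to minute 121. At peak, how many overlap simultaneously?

5

Walk the sorted start/end points keeping a running depth.
The depth first hits 5 at minute 92.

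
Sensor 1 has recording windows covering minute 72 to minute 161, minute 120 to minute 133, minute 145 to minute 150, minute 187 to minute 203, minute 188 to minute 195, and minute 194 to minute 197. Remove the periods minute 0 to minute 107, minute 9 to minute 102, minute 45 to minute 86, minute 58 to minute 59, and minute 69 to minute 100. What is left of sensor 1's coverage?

Merge the first list: minute 72 to minute 161, minute 187 to minute 203.
Merge the second list: minute 0 to minute 107.
minute 72 to minute 161 \ B = minute 107 to minute 161.
minute 187 to minute 203: nothing removed.

minute 107 to minute 161, minute 187 to minute 203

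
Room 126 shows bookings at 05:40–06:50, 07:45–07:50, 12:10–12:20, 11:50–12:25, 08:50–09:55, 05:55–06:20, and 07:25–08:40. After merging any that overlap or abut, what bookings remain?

Sort by start: 05:40–06:50, 05:55–06:20, 07:25–08:40, 07:45–07:50, 08:50–09:55, 11:50–12:25, 12:10–12:20.
05:55–06:20 overlaps/touches 05:40–06:50 → extend to 05:40–06:50.
07:25–08:40 is disjoint → start new block.
07:45–07:50 overlaps/touches 07:25–08:40 → extend to 07:25–08:40.
08:50–09:55 is disjoint → start new block.
11:50–12:25 is disjoint → start new block.
12:10–12:20 overlaps/touches 11:50–12:25 → extend to 11:50–12:25.

05:40–06:50, 07:25–08:40, 08:50–09:55, 11:50–12:25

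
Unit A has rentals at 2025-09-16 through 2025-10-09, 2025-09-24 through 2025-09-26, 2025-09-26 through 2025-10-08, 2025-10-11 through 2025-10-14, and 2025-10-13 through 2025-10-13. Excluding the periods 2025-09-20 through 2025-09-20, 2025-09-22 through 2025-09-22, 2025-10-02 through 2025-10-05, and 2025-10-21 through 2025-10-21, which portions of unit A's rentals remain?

2025-09-16 through 2025-09-19, 2025-09-21 through 2025-09-21, 2025-09-23 through 2025-10-01, 2025-10-06 through 2025-10-09, 2025-10-11 through 2025-10-14

Merge the first list: 2025-09-16 through 2025-10-09, 2025-10-11 through 2025-10-14.
2025-09-16 through 2025-10-09 \ B = 2025-09-16 through 2025-09-19, 2025-09-21 through 2025-09-21, 2025-09-23 through 2025-10-01, 2025-10-06 through 2025-10-09.
2025-10-11 through 2025-10-14: nothing removed.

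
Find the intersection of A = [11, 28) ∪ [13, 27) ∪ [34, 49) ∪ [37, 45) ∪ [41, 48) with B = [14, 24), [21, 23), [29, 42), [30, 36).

[14, 24) ∪ [34, 42)

A, merged: [11, 28), [34, 49).
B, merged: [14, 24), [29, 42).
[11, 28) meets the second set on [14, 24).
[34, 49) meets the second set on [34, 42).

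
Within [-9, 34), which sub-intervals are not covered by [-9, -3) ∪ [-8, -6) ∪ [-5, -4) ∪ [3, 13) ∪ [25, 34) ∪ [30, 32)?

After merging, the occupied span is [-9, -3), [3, 13), [25, 34).
Gaps within [-9, 34): [-3, 3), [13, 25).

[-3, 3) ∪ [13, 25)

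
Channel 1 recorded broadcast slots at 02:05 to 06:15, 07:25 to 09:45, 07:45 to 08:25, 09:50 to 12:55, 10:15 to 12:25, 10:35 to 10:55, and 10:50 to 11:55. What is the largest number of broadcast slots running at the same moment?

Sweep endpoints in order; track running count of active intervals.
Peak of 4 reached at 10:50.

4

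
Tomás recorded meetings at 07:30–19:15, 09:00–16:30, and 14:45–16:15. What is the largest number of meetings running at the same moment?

3

At 14:45, 3 of the intervals are simultaneously active.
No point has more.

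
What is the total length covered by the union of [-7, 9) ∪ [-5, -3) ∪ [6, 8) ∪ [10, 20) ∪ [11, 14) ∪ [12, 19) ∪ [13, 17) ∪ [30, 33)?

Merged: [-7, 9), [10, 20), [30, 33).
Lengths: 16 + 10 + 3 = 29.

29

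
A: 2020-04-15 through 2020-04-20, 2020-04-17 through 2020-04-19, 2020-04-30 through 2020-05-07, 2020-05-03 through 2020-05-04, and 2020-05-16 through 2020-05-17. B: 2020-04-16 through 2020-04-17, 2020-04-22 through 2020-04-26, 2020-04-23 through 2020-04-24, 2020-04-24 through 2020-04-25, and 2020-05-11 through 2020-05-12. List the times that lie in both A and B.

First set merges to 2020-04-15 through 2020-04-20, 2020-04-30 through 2020-05-07, 2020-05-16 through 2020-05-17.
Second set merges to 2020-04-16 through 2020-04-17, 2020-04-22 through 2020-04-26, 2020-05-11 through 2020-05-12.
2020-04-15 through 2020-04-20 meets the second set on 2020-04-16 through 2020-04-17.
2020-04-30 through 2020-05-07: no overlap with the second set.
2020-05-16 through 2020-05-17: no overlap with the second set.

2020-04-16 through 2020-04-17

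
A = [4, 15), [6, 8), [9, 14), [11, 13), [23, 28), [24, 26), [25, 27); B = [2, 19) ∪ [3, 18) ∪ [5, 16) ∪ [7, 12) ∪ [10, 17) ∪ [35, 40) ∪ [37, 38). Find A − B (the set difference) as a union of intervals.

A, merged: [4, 15), [23, 28).
B, merged: [2, 19), [35, 40).
[4, 15) lies entirely inside B → drops out.
[23, 28) is untouched.

[23, 28)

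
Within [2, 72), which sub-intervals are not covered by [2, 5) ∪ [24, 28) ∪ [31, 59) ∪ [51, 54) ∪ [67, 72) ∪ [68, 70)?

After merging, the occupied span is [2, 5), [24, 28), [31, 59), [67, 72).
Uncovered inside [2, 72): [5, 24), [28, 31), [59, 67).

[5, 24) ∪ [28, 31) ∪ [59, 67)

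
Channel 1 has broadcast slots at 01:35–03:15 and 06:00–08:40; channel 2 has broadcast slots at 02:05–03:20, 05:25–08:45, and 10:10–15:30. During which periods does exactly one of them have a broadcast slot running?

01:35–02:05, 03:15–03:20, 05:25–06:00, 08:40–08:45, 10:10–15:30

A but not B: 01:35–02:05.
B but not A: 03:15–03:20, 05:25–06:00, 08:40–08:45, 10:10–15:30.
Combining gives A △ B.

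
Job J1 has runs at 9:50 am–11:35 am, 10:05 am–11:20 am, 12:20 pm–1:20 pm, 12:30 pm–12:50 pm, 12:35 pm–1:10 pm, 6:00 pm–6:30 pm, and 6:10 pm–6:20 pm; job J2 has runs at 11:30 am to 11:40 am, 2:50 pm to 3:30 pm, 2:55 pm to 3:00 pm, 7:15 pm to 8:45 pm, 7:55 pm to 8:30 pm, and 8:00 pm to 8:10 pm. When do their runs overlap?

First set merges to 9:50 am-11:35 am, 12:20 pm-1:20 pm, 6:00 pm-6:30 pm.
Second set merges to 11:30 am-11:40 am, 2:50 pm-3:30 pm, 7:15 pm-8:45 pm.
9:50 am-11:35 am meets the second set on 11:30 am-11:35 am.
12:20 pm-1:20 pm: no overlap with the second set.
6:00 pm-6:30 pm: no overlap with the second set.

11:30 am-11:35 am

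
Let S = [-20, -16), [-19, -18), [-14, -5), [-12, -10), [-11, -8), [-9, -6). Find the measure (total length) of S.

13

Merged: [-20, -16), [-14, -5).
Lengths: 4 + 9 = 13.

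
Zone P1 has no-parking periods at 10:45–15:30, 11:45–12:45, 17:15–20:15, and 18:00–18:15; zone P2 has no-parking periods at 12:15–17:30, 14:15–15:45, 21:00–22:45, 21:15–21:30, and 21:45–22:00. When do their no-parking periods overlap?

Merge the first list: 10:45–15:30, 17:15–20:15.
Merge the second list: 12:15–17:30, 21:00–22:45.
10:45–15:30 ∩ B → 12:15–15:30.
17:15–20:15 ∩ B → 17:15–17:30.

12:15–15:30, 17:15–17:30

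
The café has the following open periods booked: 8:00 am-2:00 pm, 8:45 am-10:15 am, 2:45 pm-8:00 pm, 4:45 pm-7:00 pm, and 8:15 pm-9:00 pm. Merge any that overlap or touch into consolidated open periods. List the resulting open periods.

8:45 am–10:15 am overlaps/touches 8:00 am–2:00 pm → extend to 8:00 am–2:00 pm.
2:45 pm–8:00 pm is disjoint → start new block.
4:45 pm–7:00 pm overlaps/touches 2:45 pm–8:00 pm → extend to 2:45 pm–8:00 pm.
8:15 pm–9:00 pm is disjoint → start new block.

8:00 am–2:00 pm, 2:45 pm–8:00 pm, 8:15 pm–9:00 pm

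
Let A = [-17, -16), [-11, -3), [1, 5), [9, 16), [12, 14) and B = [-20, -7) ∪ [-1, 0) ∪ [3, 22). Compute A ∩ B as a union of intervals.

A, merged: [-17, -16), [-11, -3), [1, 5), [9, 16).
[-17, -16) overlaps B on [-17, -16).
[-11, -3) overlaps B on [-11, -7).
[1, 5) overlaps B on [3, 5).
[9, 16) overlaps B on [9, 16).

[-17, -16) ∪ [-11, -7) ∪ [3, 5) ∪ [9, 16)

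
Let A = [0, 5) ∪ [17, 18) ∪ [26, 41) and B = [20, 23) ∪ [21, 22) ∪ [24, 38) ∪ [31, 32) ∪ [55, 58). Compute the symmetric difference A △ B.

Second set merges to [20, 23), [24, 38), [55, 58).
A but not B: [0, 5), [17, 18), [38, 41).
B but not A: [20, 23), [24, 26), [55, 58).
Combining gives A △ B.

[0, 5) ∪ [17, 18) ∪ [20, 23) ∪ [24, 26) ∪ [38, 41) ∪ [55, 58)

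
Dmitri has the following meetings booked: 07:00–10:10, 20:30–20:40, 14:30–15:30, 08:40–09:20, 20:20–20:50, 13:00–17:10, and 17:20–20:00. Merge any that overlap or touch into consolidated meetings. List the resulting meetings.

Sort by start: 07:00-10:10, 08:40-09:20, 13:00-17:10, 14:30-15:30, 17:20-20:00, 20:20-20:50, 20:30-20:40.
08:40-09:20 overlaps/touches 07:00-10:10 → extend to 07:00-10:10.
13:00-17:10 is disjoint → start new block.
14:30-15:30 overlaps/touches 13:00-17:10 → extend to 13:00-17:10.
17:20-20:00 is disjoint → start new block.
20:20-20:50 is disjoint → start new block.
20:30-20:40 overlaps/touches 20:20-20:50 → extend to 20:20-20:50.

07:00-10:10, 13:00-17:10, 17:20-20:00, 20:20-20:50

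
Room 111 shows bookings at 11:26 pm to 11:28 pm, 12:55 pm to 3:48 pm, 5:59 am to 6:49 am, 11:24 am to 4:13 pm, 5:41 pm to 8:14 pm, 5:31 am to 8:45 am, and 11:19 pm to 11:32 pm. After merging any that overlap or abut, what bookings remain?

Sort by start: 5:31 am-8:45 am, 5:59 am-6:49 am, 11:24 am-4:13 pm, 12:55 pm-3:48 pm, 5:41 pm-8:14 pm, 11:19 pm-11:32 pm, 11:26 pm-11:28 pm.
5:59 am-6:49 am overlaps/touches 5:31 am-8:45 am → extend to 5:31 am-8:45 am.
11:24 am-4:13 pm is disjoint → start new block.
12:55 pm-3:48 pm overlaps/touches 11:24 am-4:13 pm → extend to 11:24 am-4:13 pm.
5:41 pm-8:14 pm is disjoint → start new block.
11:19 pm-11:32 pm is disjoint → start new block.
11:26 pm-11:28 pm overlaps/touches 11:19 pm-11:32 pm → extend to 11:19 pm-11:32 pm.

5:31 am-8:45 am, 11:24 am-4:13 pm, 5:41 pm-8:14 pm, 11:19 pm-11:32 pm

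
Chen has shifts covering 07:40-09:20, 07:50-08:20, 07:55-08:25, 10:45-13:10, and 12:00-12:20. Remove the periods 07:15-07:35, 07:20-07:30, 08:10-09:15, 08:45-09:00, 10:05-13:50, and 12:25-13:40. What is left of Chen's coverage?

07:40-08:10, 09:15-09:20

First set merges to 07:40-09:20, 10:45-13:10.
Second set merges to 07:15-07:35, 08:10-09:15, 10:05-13:50.
07:40-09:20 minus B → 07:40-08:10, 09:15-09:20.
10:45-13:10: fully covered by B → removed.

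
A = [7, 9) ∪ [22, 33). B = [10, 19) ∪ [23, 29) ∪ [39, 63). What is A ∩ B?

[7, 9) meets no B interval.
[22, 33) ∩ B → [23, 29).

[23, 29)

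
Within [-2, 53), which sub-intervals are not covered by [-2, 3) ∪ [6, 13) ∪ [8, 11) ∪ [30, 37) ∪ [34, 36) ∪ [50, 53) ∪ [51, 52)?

[3, 6) ∪ [13, 30) ∪ [37, 50)

After merging, the occupied span is [-2, 3), [6, 13), [30, 37), [50, 53).
Complement within [-2, 53): [3, 6), [13, 30), [37, 50).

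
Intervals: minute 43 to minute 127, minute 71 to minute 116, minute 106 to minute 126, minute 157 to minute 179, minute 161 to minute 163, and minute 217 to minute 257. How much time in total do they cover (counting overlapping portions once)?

146 minutes

Merged: minute 43 to minute 127, minute 157 to minute 179, minute 217 to minute 257.
Lengths: 84 minutes + 22 minutes + 40 minutes = 146 minutes.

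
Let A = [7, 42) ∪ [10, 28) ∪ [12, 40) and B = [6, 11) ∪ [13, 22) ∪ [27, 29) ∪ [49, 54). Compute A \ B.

[11, 13) ∪ [22, 27) ∪ [29, 42)

Merge the first list: [7, 42).
[7, 42) with B removed leaves [11, 13), [22, 27), [29, 42).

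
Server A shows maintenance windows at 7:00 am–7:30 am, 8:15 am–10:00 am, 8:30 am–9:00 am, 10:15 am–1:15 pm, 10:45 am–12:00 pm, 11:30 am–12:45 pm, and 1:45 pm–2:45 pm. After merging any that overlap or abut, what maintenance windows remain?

8:15 am–10:00 am is disjoint → start new block.
8:30 am–9:00 am overlaps/touches 8:15 am–10:00 am → extend to 8:15 am–10:00 am.
10:15 am–1:15 pm is disjoint → start new block.
10:45 am–12:00 pm overlaps/touches 10:15 am–1:15 pm → extend to 10:15 am–1:15 pm.
11:30 am–12:45 pm overlaps/touches 10:15 am–1:15 pm → extend to 10:15 am–1:15 pm.
1:45 pm–2:45 pm is disjoint → start new block.

7:00 am–7:30 am, 8:15 am–10:00 am, 10:15 am–1:15 pm, 1:45 pm–2:45 pm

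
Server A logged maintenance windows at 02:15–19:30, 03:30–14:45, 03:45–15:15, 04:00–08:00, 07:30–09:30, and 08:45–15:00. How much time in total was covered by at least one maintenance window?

Merged: 02:15–19:30.
Length: 17 h 15 min.

17 h 15 min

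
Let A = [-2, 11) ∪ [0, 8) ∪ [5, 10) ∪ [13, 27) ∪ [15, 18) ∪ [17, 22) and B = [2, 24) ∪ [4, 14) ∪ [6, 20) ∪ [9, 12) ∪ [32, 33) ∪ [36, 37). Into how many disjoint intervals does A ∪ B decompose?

First set merges to [-2, 11), [13, 27).
Second set merges to [2, 24), [32, 33), [36, 37).
A ∪ B = [-2, 27), [32, 33), [36, 37).
That is 3 disjoint pieces.

3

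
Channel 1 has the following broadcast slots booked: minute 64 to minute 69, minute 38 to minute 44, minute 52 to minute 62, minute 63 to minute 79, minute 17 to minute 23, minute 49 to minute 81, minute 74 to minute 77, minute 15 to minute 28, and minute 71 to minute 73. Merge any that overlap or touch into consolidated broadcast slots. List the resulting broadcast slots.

minute 15 to minute 28, minute 38 to minute 44, minute 49 to minute 81

Sort by start: minute 15 to minute 28, minute 17 to minute 23, minute 38 to minute 44, minute 49 to minute 81, minute 52 to minute 62, minute 63 to minute 79, minute 64 to minute 69, minute 71 to minute 73, minute 74 to minute 77.
minute 17 to minute 23 overlaps/touches minute 15 to minute 28 → extend to minute 15 to minute 28.
minute 38 to minute 44 is disjoint → start new block.
minute 49 to minute 81 is disjoint → start new block.
minute 52 to minute 62 overlaps/touches minute 49 to minute 81 → extend to minute 49 to minute 81.
minute 63 to minute 79 overlaps/touches minute 49 to minute 81 → extend to minute 49 to minute 81.
minute 64 to minute 69 overlaps/touches minute 49 to minute 81 → extend to minute 49 to minute 81.
minute 71 to minute 73 overlaps/touches minute 49 to minute 81 → extend to minute 49 to minute 81.
minute 74 to minute 77 overlaps/touches minute 49 to minute 81 → extend to minute 49 to minute 81.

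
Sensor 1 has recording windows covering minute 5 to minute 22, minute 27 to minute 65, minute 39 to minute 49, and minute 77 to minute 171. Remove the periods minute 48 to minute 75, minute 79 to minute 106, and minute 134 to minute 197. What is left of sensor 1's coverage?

minute 5 to minute 22, minute 27 to minute 48, minute 77 to minute 79, minute 106 to minute 134

Merge the first list: minute 5 to minute 22, minute 27 to minute 65, minute 77 to minute 171.
minute 5 to minute 22: nothing removed.
minute 27 to minute 65 \ B = minute 27 to minute 48.
minute 77 to minute 171 \ B = minute 77 to minute 79, minute 106 to minute 134.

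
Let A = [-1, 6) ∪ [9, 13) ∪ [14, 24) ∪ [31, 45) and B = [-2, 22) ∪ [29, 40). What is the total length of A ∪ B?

42

A ∪ B = [-2, 24), [29, 45).
Total: 26 + 16 = 42.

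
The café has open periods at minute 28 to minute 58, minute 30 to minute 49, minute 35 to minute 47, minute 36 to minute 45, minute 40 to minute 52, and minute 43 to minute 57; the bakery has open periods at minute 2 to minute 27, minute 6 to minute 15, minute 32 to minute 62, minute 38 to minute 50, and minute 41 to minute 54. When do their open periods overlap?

minute 32 to minute 58

A, merged: minute 28 to minute 58.
B, merged: minute 2 to minute 27, minute 32 to minute 62.
minute 28 to minute 58 meets the second set on minute 32 to minute 58.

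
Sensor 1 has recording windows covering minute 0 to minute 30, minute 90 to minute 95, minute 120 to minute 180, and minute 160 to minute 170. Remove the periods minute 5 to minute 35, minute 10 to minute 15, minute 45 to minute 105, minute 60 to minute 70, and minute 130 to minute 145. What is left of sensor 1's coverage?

minute 0 to minute 5, minute 120 to minute 130, minute 145 to minute 180

Merge the first list: minute 0 to minute 30, minute 90 to minute 95, minute 120 to minute 180.
Merge the second list: minute 5 to minute 35, minute 45 to minute 105, minute 130 to minute 145.
minute 0 to minute 30 \ B = minute 0 to minute 5.
minute 90 to minute 95: entirely removed.
minute 120 to minute 180 \ B = minute 120 to minute 130, minute 145 to minute 180.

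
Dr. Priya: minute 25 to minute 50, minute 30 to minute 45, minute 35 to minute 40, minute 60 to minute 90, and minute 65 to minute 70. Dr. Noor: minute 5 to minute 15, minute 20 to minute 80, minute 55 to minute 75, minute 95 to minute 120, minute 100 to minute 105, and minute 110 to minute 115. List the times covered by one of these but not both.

Merge the first list: minute 25 to minute 50, minute 60 to minute 90.
Merge the second list: minute 5 to minute 15, minute 20 to minute 80, minute 95 to minute 120.
Only in the first: minute 80 to minute 90.
Only in the second: minute 5 to minute 15, minute 20 to minute 25, minute 50 to minute 60, minute 95 to minute 120.
Together these are the periods covered by exactly one.

minute 5 to minute 15, minute 20 to minute 25, minute 50 to minute 60, minute 80 to minute 90, minute 95 to minute 120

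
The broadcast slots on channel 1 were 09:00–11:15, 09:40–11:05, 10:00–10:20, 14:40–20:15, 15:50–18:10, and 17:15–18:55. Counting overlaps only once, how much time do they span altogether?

7 h 50 min

Merged: 09:00–11:15, 14:40–20:15.
Lengths: 2 h 15 min + 5 h 35 min = 7 h 50 min.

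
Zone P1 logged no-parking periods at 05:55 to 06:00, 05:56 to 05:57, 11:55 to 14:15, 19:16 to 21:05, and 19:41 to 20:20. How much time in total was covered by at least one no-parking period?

4 h 14 min

Merged: 05:55–06:00, 11:55–14:15, 19:16–21:05.
Lengths: 5 min + 2 h 20 min + 1 h 49 min = 4 h 14 min.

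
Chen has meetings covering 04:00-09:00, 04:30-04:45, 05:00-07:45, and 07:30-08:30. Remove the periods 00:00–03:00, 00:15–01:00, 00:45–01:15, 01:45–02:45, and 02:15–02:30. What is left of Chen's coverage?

04:00–09:00

A, merged: 04:00–09:00.
B, merged: 00:00–03:00.
04:00–09:00: nothing removed.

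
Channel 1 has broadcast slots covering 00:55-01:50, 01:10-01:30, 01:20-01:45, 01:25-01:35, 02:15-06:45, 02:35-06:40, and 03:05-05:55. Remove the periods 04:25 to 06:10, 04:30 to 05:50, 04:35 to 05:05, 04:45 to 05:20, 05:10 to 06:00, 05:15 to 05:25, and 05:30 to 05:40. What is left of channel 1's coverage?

First set merges to 00:55–01:50, 02:15–06:45.
Second set merges to 04:25–06:10.
00:55–01:50 is untouched.
02:15–06:45 with B removed leaves 02:15–04:25, 06:10–06:45.

00:55–01:50, 02:15–04:25, 06:10–06:45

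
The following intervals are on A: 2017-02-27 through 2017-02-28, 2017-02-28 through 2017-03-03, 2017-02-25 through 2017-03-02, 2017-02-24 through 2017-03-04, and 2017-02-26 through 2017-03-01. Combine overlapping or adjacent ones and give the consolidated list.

2017-02-24 through 2017-03-04

Sort by start: 2017-02-24 through 2017-03-04, 2017-02-25 through 2017-03-02, 2017-02-26 through 2017-03-01, 2017-02-27 through 2017-02-28, 2017-02-28 through 2017-03-03.
2017-02-25 through 2017-03-02 overlaps/touches 2017-02-24 through 2017-03-04 → extend to 2017-02-24 through 2017-03-04.
2017-02-26 through 2017-03-01 overlaps/touches 2017-02-24 through 2017-03-04 → extend to 2017-02-24 through 2017-03-04.
2017-02-27 through 2017-02-28 overlaps/touches 2017-02-24 through 2017-03-04 → extend to 2017-02-24 through 2017-03-04.
2017-02-28 through 2017-03-03 overlaps/touches 2017-02-24 through 2017-03-04 → extend to 2017-02-24 through 2017-03-04.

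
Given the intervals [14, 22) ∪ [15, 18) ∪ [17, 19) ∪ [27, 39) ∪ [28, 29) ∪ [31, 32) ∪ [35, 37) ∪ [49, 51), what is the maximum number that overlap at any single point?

3

Sweep endpoints in order; track running count of active intervals.
Peak of 3 reached at 17.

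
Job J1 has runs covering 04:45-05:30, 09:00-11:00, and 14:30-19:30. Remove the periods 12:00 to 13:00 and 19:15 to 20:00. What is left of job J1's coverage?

04:45–05:30, 09:00–11:00, 14:30–19:15

04:45–05:30 is untouched.
09:00–11:00 is untouched.
14:30–19:30 with B removed leaves 14:30–19:15.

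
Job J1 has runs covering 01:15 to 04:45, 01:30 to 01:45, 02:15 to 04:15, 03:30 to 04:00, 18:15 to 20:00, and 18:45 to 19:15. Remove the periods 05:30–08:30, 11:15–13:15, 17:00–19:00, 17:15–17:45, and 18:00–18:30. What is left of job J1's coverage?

01:15-04:45, 19:00-20:00

A, merged: 01:15-04:45, 18:15-20:00.
B, merged: 05:30-08:30, 11:15-13:15, 17:00-19:00.
01:15-04:45 is untouched.
18:15-20:00 with B removed leaves 19:00-20:00.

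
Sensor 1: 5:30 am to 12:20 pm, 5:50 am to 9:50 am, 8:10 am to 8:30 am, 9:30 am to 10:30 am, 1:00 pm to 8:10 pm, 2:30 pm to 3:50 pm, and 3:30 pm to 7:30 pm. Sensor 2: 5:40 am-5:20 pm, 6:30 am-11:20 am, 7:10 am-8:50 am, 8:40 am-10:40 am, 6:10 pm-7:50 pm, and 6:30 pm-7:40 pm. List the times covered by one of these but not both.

First set merges to 5:30 am–12:20 pm, 1:00 pm–8:10 pm.
Second set merges to 5:40 am–5:20 pm, 6:10 pm–7:50 pm.
Only in the first: 5:30 am–5:40 am, 5:20 pm–6:10 pm, 7:50 pm–8:10 pm.
Only in the second: 12:20 pm–1:00 pm.
Together these are the periods covered by exactly one.

5:30 am–5:40 am, 12:20 pm–1:00 pm, 5:20 pm–6:10 pm, 7:50 pm–8:10 pm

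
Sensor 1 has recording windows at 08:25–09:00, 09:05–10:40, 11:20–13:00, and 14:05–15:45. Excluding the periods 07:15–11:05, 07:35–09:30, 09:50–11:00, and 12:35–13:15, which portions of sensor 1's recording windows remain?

Second set merges to 07:15–11:05, 12:35–13:15.
08:25–09:00: fully covered by B → removed.
09:05–10:40: fully covered by B → removed.
11:20–13:00 minus B → 11:20–12:35.
14:05–15:45: no B overlap → unchanged.

11:20–12:35, 14:05–15:45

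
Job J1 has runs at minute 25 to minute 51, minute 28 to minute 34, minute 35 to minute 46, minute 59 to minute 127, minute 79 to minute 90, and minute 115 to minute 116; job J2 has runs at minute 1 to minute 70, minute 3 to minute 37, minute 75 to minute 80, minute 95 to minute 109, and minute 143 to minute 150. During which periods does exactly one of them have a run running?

First set merges to minute 25 to minute 51, minute 59 to minute 127.
Second set merges to minute 1 to minute 70, minute 75 to minute 80, minute 95 to minute 109, minute 143 to minute 150.
Only in the first: minute 70 to minute 75, minute 80 to minute 95, minute 109 to minute 127.
Only in the second: minute 1 to minute 25, minute 51 to minute 59, minute 143 to minute 150.
Together these are the periods covered by exactly one.

minute 1 to minute 25, minute 51 to minute 59, minute 70 to minute 75, minute 80 to minute 95, minute 109 to minute 127, minute 143 to minute 150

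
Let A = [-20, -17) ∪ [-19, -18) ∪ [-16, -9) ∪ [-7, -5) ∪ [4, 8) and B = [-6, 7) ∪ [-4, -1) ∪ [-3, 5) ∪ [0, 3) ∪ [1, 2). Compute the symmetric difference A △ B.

Merge the first list: [-20, -17), [-16, -9), [-7, -5), [4, 8).
Merge the second list: [-6, 7).
A \ B = [-20, -17), [-16, -9), [-7, -6), [7, 8).
B \ A = [-5, 4).
Union of the two gives the symmetric difference.

[-20, -17) ∪ [-16, -9) ∪ [-7, -6) ∪ [-5, 4) ∪ [7, 8)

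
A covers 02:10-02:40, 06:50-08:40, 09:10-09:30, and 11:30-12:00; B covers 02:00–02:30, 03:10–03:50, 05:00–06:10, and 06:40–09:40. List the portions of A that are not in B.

02:10–02:40 with B removed leaves 02:30–02:40.
06:50–08:40 lies entirely inside B → drops out.
09:10–09:30 lies entirely inside B → drops out.
11:30–12:00 is untouched.

02:30–02:40, 11:30–12:00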